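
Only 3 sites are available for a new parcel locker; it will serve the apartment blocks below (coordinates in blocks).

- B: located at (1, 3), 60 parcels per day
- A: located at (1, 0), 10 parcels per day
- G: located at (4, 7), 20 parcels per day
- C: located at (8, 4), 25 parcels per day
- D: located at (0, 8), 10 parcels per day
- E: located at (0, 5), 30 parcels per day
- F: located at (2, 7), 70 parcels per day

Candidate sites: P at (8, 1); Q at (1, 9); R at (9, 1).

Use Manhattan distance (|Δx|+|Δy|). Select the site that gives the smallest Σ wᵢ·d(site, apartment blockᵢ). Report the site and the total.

Total weighted distance at each candidate:
  P (8, 1): total = 2245
  Q (1, 9): total = 1230
  R (9, 1): total = 2470
Minimum is at Q with total 1230 blocks.

Q, total 1230 blocks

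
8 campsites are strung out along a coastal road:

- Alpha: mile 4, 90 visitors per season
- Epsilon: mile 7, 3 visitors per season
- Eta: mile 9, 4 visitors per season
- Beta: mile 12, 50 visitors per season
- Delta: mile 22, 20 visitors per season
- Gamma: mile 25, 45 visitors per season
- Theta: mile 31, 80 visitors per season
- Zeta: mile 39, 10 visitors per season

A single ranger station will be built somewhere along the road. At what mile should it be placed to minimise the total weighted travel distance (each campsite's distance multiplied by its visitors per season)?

For a sum of weighted absolute distances on a line, the optimum is the weighted median (not the mean). Total weight W = 302; half-weight = 151.
Sort by position and accumulate weight:
  mile 4 (Alpha, w=90) → cum 90
  mile 7 (Epsilon, w=3) → cum 93
  mile 9 (Eta, w=4) → cum 97
  mile 12 (Beta, w=50) → cum 147
  mile 22 (Delta, w=20) → cum 167  ≥ 151 → median here
  mile 25 (Gamma, w=45) → cum 212
  mile 31 (Theta, w=80) → cum 292
  mile 39 (Zeta, w=10) → cum 302
Optimal location: mile 22.

x = 22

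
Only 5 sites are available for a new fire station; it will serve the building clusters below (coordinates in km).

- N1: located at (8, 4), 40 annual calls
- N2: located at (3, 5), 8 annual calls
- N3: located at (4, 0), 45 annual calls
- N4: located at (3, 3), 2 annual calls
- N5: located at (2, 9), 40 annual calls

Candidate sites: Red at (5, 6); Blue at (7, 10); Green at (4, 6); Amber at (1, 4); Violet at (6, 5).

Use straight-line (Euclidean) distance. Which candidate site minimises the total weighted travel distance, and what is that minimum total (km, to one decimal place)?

Total weighted distance at each candidate:
  Red (5, 6): total = 612.8
  Blue (7, 10): total = 984.4
  Green (4, 6): total = 610.7
  Amber (1, 4): total = 731.3
  Violet (6, 5): total = 589.3
Minimum is at Violet with total 589.3 km.

Violet, total 589.3 km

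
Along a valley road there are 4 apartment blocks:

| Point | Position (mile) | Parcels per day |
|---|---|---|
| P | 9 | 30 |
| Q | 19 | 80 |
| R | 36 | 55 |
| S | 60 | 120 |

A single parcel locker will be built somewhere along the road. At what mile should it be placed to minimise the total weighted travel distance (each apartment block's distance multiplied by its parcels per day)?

x = 36

For a sum of weighted absolute distances on a line, the optimum is the weighted median (not the mean). Total weight W = 285; half-weight = 142.5.
Sort by position and accumulate weight:
  mile 9 (P, w=30) → cum 30
  mile 19 (Q, w=80) → cum 110
  mile 36 (R, w=55) → cum 165  ≥ 142.5 → median here
  mile 60 (S, w=120) → cum 285
Optimal location: mile 36.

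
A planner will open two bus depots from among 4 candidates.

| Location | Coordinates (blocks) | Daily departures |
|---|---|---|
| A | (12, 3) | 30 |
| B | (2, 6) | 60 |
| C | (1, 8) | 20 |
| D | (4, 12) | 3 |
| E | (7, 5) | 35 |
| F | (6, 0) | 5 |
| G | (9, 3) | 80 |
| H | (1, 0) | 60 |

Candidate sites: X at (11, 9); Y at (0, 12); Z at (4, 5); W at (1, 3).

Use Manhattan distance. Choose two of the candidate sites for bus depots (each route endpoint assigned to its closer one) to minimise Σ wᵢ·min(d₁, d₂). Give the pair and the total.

{Z, W}, total 1481

Evaluate every pair (each demand assigned to the nearer of the two):
  {Z, W}: total = 1481
  {X, Z}: total = 1711
  {X, W}: total = 1720
  {Y, Z}: total = 1772
  {Y, W}: total = 1822
  {X, Y}: total = 2572
Best pair: {Z, W} with total 1481.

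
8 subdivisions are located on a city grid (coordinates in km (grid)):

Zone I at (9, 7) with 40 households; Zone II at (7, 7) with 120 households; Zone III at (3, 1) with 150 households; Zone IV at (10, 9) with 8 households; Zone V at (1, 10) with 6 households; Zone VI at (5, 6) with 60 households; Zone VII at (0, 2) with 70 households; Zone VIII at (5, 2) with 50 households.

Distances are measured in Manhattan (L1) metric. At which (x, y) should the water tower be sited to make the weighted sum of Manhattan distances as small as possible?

(5, 2)

Manhattan distance separates: Σwᵢ(|x−xᵢ|+|y−yᵢ|) = Σwᵢ|x−xᵢ| + Σwᵢ|y−yᵢ|, so x and y are optimised independently as 1-D weighted medians.
Total weight W = 504; half = 252.
x-coordinate, sorted with cumulative weight:
  x=0 (Zone VII, w=70) cum 70
  x=1 (Zone V, w=6) cum 76
  x=3 (Zone III, w=150) cum 226
  x=5 (Zone VI, w=60) cum 286  ← median
  x=5 (Zone VIII, w=50) cum 336
  x=7 (Zone II, w=120) cum 456
  x=9 (Zone I, w=40) cum 496
  x=10 (Zone IV, w=8) cum 504
⇒ x* = 5
y-coordinate, sorted with cumulative weight:
  y=1 (Zone III, w=150) cum 150
  y=2 (Zone VII, w=70) cum 220
  y=2 (Zone VIII, w=50) cum 270  ← median
  y=6 (Zone VI, w=60) cum 330
  y=7 (Zone I, w=40) cum 370
  y=7 (Zone II, w=120) cum 490
  y=9 (Zone IV, w=8) cum 498
  y=10 (Zone V, w=6) cum 504
⇒ y* = 2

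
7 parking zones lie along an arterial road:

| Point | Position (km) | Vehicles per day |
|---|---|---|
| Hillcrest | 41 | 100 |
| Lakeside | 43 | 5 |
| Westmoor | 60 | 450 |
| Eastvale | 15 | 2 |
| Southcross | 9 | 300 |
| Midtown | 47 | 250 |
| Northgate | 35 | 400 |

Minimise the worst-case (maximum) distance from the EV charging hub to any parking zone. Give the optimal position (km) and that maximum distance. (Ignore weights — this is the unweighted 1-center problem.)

The 1-center on a line is the midpoint of the two extreme points: leftmost at 9, rightmost at 60.
Optimal location = (9 + 60)/2 = 34.5; maximum distance = (60 − 9)/2 = 25.5.

location 34.5, max distance 25.5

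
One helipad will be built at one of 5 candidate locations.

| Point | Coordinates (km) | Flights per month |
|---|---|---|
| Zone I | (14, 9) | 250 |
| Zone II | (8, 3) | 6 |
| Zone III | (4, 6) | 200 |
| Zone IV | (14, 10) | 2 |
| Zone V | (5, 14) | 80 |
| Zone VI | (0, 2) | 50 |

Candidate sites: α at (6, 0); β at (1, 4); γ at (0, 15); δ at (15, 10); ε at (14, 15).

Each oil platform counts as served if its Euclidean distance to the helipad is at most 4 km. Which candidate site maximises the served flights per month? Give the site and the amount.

δ, covering 252

Coverage radius r = 4 km; a point is covered iff (Δx)²+(Δy)² ≤ 4² = 16.
  α (6, 0): covers {Zone II} → 6
  β (1, 4): covers {Zone III, Zone VI} → 250
  γ (0, 15): covers {none} → 0
  δ (15, 10): covers {Zone I, Zone IV} → 252
  ε (14, 15): covers {none} → 0
Maximum coverage at δ: 252 flights per month.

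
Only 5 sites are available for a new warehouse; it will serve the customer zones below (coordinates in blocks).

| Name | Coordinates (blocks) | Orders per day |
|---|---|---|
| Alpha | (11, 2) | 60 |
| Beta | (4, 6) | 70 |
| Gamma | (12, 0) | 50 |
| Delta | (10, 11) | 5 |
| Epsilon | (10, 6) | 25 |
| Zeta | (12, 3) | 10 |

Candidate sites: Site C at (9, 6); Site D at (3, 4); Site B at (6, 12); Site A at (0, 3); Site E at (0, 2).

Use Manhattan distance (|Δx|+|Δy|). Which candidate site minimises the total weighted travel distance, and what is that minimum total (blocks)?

Site C, total 1275 blocks

Total weighted distance at each candidate:
  Site C (9, 6): total = 1275
  Site D (3, 4): total = 1855
  Site B (6, 12): total = 2785
  Site A (0, 3): total = 2495
  Site E (0, 2): total = 2495
Minimum is at Site C with total 1275 blocks.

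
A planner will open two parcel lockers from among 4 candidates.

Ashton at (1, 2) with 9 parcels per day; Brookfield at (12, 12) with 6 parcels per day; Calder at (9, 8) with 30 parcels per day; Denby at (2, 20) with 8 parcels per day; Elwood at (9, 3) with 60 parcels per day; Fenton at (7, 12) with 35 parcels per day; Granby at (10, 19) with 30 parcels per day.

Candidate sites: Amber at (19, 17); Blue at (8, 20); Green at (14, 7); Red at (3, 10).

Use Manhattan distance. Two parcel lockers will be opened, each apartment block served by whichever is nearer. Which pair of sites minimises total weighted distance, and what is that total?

Evaluate every pair (each demand assigned to the nearer of the two):
  {Blue, Green}: total = 1377
  {Blue, Red}: total = 1524
  {Green, Red}: total = 1630
  {Amber, Red}: total = 1804
  {Amber, Green}: total = 1834
  {Amber, Blue}: total = 2220
Best pair: {Blue, Green} with total 1377.

{Blue, Green}, total 1377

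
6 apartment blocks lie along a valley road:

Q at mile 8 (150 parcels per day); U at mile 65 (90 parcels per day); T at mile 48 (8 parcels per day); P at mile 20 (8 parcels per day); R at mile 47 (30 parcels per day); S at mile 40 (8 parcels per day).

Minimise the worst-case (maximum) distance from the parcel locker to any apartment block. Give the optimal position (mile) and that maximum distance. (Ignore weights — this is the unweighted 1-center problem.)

The 1-center on a line is the midpoint of the two extreme points: leftmost at 8, rightmost at 65.
Optimal location = (8 + 65)/2 = 36.5; maximum distance = (65 − 8)/2 = 28.5.

location 36.5, max distance 28.5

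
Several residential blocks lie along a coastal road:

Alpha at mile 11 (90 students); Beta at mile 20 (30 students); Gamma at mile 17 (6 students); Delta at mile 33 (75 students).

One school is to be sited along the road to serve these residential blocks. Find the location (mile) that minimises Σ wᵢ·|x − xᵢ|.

For a sum of weighted absolute distances on a line, the optimum is the weighted median (not the mean). Total weight W = 201; half-weight = 100.5.
Sort by position and accumulate weight:
  mile 11 (Alpha, w=90) → cum 90
  mile 17 (Gamma, w=6) → cum 96
  mile 20 (Beta, w=30) → cum 126  ≥ 100.5 → median here
  mile 33 (Delta, w=75) → cum 201
Optimal location: mile 20.

x = 20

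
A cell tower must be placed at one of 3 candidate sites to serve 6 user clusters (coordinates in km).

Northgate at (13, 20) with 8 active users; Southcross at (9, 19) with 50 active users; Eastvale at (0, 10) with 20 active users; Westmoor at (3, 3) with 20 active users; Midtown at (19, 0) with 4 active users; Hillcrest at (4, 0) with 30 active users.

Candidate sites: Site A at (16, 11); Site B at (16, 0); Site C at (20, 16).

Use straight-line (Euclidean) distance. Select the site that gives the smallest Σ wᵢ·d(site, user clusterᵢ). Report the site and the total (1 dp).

Total weighted distance at each candidate:
  Site A (16, 11): total = 1767.3
  Site B (16, 0): total = 2190.4
  Site C (20, 16): total = 2223.2
Minimum is at Site A with total 1767.3 km.

Site A, total 1767.3 km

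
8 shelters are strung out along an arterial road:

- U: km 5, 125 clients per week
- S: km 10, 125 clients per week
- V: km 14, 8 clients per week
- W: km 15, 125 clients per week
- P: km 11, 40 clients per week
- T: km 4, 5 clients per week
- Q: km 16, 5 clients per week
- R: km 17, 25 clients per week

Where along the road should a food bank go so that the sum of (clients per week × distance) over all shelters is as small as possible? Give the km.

For a sum of weighted absolute distances on a line, the optimum is the weighted median (not the mean). Total weight W = 458; half-weight = 229.
Sort by position and accumulate weight:
  km 4 (T, w=5) → cum 5
  km 5 (U, w=125) → cum 130
  km 10 (S, w=125) → cum 255  ≥ 229 → median here
  km 11 (P, w=40) → cum 295
  km 14 (V, w=8) → cum 303
  km 15 (W, w=125) → cum 428
  km 16 (Q, w=5) → cum 433
  km 17 (R, w=25) → cum 458
Optimal location: km 10.

x = 10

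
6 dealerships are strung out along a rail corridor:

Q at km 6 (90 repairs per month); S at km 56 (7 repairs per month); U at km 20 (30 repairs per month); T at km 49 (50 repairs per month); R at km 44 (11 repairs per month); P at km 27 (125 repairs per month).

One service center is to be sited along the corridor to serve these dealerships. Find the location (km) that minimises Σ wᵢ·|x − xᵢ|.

x = 27

For a sum of weighted absolute distances on a line, the optimum is the weighted median (not the mean). Total weight W = 313; half-weight = 156.5.
Sort by position and accumulate weight:
  km 6 (Q, w=90) → cum 90
  km 20 (U, w=30) → cum 120
  km 27 (P, w=125) → cum 245  ≥ 156.5 → median here
  km 44 (R, w=11) → cum 256
  km 49 (T, w=50) → cum 306
  km 56 (S, w=7) → cum 313
Optimal location: km 27.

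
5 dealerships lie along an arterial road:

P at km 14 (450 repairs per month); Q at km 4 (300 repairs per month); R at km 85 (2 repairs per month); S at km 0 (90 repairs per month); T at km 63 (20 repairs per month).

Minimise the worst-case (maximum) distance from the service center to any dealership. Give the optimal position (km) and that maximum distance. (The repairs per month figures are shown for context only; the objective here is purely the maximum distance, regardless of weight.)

location 42.5, max distance 42.5

The 1-center on a line is the midpoint of the two extreme points: leftmost at 0, rightmost at 85.
Optimal location = (0 + 85)/2 = 42.5; maximum distance = (85 − 0)/2 = 42.5.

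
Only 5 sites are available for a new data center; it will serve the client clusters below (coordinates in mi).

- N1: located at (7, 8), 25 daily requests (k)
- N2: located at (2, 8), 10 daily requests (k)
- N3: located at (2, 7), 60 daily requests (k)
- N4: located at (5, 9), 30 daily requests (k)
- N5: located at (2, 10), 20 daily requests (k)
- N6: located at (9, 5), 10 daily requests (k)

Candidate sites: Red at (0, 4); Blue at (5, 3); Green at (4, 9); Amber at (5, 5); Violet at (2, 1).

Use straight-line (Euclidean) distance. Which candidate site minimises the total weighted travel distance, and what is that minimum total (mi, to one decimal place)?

Total weighted distance at each candidate:
  Red (0, 4): total = 891.8
  Blue (5, 3): total = 870.0
  Green (4, 9): total = 409.9
  Amber (5, 5): total = 625.5
  Violet (2, 1): total = 1162.0
Minimum is at Green with total 409.9 mi.

Green, total 409.9 mi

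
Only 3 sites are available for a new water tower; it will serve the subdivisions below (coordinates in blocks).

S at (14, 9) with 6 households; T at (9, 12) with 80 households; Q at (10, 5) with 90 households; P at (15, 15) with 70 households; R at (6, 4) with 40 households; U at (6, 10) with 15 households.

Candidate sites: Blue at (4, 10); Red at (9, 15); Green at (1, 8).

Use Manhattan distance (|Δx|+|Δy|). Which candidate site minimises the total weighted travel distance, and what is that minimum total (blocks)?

Total weighted distance at each candidate:
  Blue (4, 10): total = 3086
  Red (9, 15): total = 2396
  Green (1, 8): total = 4059
Minimum is at Red with total 2396 blocks.

Red, total 2396 blocks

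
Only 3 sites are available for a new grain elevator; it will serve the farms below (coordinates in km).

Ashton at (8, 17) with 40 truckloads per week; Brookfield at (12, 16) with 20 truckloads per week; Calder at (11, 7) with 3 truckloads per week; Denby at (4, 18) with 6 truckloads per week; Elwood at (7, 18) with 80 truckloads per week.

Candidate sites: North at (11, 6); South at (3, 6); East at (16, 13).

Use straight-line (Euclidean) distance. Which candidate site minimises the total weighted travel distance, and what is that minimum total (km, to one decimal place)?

Total weighted distance at each candidate:
  North (11, 6): total = 1755.4
  South (3, 6): total = 1860.8
  East (16, 13): total = 1382.9
Minimum is at East with total 1382.9 km.

East, total 1382.9 km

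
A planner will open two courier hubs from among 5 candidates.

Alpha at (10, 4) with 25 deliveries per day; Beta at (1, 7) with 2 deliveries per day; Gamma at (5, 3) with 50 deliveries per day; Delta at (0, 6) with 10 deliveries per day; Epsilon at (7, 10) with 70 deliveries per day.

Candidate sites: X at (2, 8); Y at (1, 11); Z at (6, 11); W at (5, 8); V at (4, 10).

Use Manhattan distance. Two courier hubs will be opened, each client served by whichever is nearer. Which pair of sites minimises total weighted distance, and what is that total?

{Z, W}, total 695

Evaluate every pair (each demand assigned to the nearer of the two):
  {Z, W}: total = 695
  {W, V}: total = 765
  {X, W}: total = 799
  {Y, W}: total = 823
  {X, Z}: total = 859
  {Z, V}: total = 907
  {Y, Z}: total = 933
  {X, V}: total = 954
  {Y, V}: total = 978
  {X, Y}: total = 1234
Best pair: {Z, W} with total 695.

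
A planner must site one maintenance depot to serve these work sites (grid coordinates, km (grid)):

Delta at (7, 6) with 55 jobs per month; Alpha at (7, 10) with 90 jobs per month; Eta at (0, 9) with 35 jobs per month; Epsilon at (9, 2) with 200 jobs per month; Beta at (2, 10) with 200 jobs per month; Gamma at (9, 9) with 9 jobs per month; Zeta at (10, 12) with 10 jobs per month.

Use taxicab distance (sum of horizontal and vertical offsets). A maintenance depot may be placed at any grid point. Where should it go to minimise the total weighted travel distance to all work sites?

(7, 10)

Manhattan distance separates: Σwᵢ(|x−xᵢ|+|y−yᵢ|) = Σwᵢ|x−xᵢ| + Σwᵢ|y−yᵢ|, so x and y are optimised independently as 1-D weighted medians.
Total weight W = 599; half = 299.5.
x-coordinate, sorted with cumulative weight:
  x=0 (Eta, w=35) cum 35
  x=2 (Beta, w=200) cum 235
  x=7 (Delta, w=55) cum 290
  x=7 (Alpha, w=90) cum 380  ← median
  x=9 (Epsilon, w=200) cum 580
  x=9 (Gamma, w=9) cum 589
  x=10 (Zeta, w=10) cum 599
⇒ x* = 7
y-coordinate, sorted with cumulative weight:
  y=2 (Epsilon, w=200) cum 200
  y=6 (Delta, w=55) cum 255
  y=9 (Eta, w=35) cum 290
  y=9 (Gamma, w=9) cum 299
  y=10 (Alpha, w=90) cum 389  ← median
  y=10 (Beta, w=200) cum 589
  y=12 (Zeta, w=10) cum 599
⇒ y* = 10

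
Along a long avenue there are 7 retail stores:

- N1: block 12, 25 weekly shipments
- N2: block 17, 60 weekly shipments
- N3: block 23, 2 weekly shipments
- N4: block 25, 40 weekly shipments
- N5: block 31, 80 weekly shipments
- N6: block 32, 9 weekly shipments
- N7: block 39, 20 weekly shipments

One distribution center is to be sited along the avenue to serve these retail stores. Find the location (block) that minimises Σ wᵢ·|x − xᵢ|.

For a sum of weighted absolute distances on a line, the optimum is the weighted median (not the mean). Total weight W = 236; half-weight = 118.
Sort by position and accumulate weight:
  block 12 (N1, w=25) → cum 25
  block 17 (N2, w=60) → cum 85
  block 23 (N3, w=2) → cum 87
  block 25 (N4, w=40) → cum 127  ≥ 118 → median here
  block 31 (N5, w=80) → cum 207
  block 32 (N6, w=9) → cum 216
  block 39 (N7, w=20) → cum 236
Optimal location: block 25.

x = 25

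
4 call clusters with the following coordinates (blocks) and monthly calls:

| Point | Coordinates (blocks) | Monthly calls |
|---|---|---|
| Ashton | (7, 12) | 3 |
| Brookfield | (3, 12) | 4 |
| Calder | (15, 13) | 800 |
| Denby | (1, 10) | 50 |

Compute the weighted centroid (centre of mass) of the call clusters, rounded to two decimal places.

(14.10, 12.82)

The minimiser of Σwᵢ‖p−pᵢ‖² is the weighted centroid p* = (Σwᵢpᵢ)/(Σwᵢ).
Σwᵢ = 857.
Σwᵢxᵢ = 3·7 + 4·3 + 800·15 + 50·1 = 12083.
Σwᵢyᵢ = 3·12 + 4·12 + 800·13 + 50·10 = 10984.
x* = 12083/857 = 14.10, y* = 10984/857 = 12.82.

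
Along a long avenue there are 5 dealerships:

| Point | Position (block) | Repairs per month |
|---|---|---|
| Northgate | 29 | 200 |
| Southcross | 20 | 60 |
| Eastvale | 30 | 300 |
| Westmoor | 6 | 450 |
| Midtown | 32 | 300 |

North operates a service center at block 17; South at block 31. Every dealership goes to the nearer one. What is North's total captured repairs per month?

510

The indifferent point is the midpoint (17+31)/2 = 24; dealerships left of it (closer to North at 17) go to North, those right go to South.
  Westmoor at 6 (w=450) → North
  Southcross at 20 (w=60) → North
  Northgate at 29 (w=200) → South
  Eastvale at 30 (w=300) → South
  Midtown at 32 (w=300) → South
North captures 510; South captures 800.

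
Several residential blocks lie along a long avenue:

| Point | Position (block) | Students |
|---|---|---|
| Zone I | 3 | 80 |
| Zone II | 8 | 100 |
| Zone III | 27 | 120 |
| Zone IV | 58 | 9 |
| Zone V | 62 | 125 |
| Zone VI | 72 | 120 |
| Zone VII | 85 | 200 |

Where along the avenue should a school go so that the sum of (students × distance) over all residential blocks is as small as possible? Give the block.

For a sum of weighted absolute distances on a line, the optimum is the weighted median (not the mean). Total weight W = 754; half-weight = 377.
Sort by position and accumulate weight:
  block 3 (Zone I, w=80) → cum 80
  block 8 (Zone II, w=100) → cum 180
  block 27 (Zone III, w=120) → cum 300
  block 58 (Zone IV, w=9) → cum 309
  block 62 (Zone V, w=125) → cum 434  ≥ 377 → median here
  block 72 (Zone VI, w=120) → cum 554
  block 85 (Zone VII, w=200) → cum 754
Optimal location: block 62.

x = 62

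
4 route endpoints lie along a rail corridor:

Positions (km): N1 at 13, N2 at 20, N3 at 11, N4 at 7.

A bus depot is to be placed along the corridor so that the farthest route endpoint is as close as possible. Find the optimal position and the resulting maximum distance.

location 13.5, max distance 6.5

The 1-center on a line is the midpoint of the two extreme points: leftmost at 7, rightmost at 20.
Optimal location = (7 + 20)/2 = 13.5; maximum distance = (20 − 7)/2 = 6.5.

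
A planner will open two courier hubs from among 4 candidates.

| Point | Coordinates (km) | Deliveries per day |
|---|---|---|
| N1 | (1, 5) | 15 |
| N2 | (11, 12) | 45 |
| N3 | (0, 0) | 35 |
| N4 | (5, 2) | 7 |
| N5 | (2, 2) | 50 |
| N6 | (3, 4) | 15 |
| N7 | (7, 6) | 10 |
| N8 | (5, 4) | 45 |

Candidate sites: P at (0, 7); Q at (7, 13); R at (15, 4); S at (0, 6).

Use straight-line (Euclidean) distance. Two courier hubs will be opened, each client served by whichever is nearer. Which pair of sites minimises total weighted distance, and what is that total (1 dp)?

{Q, S}, total 1051.6

Evaluate every pair (each demand assigned to the nearer of the two):
  {Q, S}: total = 1051.6
  {P, Q}: total = 1178.9
  {R, S}: total = 1268.5
  {P, R}: total = 1396.5
  {P, S}: total = 1409.8
  {Q, R}: total = 2160.5
Best pair: {Q, S} with total 1051.6.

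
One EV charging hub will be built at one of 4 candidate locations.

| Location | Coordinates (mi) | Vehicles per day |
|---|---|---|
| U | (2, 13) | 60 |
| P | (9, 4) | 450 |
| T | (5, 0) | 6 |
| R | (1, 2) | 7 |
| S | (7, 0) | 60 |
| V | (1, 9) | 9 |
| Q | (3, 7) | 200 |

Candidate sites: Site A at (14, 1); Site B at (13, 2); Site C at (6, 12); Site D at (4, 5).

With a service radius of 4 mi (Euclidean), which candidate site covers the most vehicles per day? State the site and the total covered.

Coverage radius r = 4 mi; a point is covered iff (Δx)²+(Δy)² ≤ 4² = 16.
  Site A (14, 1): covers {none} → 0
  Site B (13, 2): covers {none} → 0
  Site C (6, 12): covers {none} → 0
  Site D (4, 5): covers {Q} → 200
Maximum coverage at Site D: 200 vehicles per day.

Site D, covering 200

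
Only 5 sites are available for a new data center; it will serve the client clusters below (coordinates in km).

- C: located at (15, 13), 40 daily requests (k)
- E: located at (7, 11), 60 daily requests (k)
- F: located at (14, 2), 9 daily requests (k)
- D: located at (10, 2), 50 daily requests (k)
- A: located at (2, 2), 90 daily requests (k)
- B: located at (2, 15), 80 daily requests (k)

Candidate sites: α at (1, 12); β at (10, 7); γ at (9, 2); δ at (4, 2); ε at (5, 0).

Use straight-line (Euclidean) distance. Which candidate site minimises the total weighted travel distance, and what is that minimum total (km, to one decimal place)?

Total weighted distance at each candidate:
  α (1, 12): total = 2904.2
  β (10, 7): total = 2674.2
  γ (9, 2): total = 2960.6
  δ (4, 2): total = 2813.7
  ε (5, 0): total = 3227.4
Minimum is at β with total 2674.2 km.

β, total 2674.2 km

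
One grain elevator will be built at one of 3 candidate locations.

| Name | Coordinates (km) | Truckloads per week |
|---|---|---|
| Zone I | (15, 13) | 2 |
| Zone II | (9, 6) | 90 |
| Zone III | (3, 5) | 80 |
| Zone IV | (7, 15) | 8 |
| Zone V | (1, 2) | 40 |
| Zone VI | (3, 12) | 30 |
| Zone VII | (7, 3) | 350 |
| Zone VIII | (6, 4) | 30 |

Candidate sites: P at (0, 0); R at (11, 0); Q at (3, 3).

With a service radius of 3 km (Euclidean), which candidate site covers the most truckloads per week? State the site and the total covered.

Coverage radius r = 3 km; a point is covered iff (Δx)²+(Δy)² ≤ 3² = 9.
  P (0, 0): covers {Zone V} → 40
  R (11, 0): covers {none} → 0
  Q (3, 3): covers {Zone III, Zone V} → 120
Maximum coverage at Q: 120 truckloads per week.

Q, covering 120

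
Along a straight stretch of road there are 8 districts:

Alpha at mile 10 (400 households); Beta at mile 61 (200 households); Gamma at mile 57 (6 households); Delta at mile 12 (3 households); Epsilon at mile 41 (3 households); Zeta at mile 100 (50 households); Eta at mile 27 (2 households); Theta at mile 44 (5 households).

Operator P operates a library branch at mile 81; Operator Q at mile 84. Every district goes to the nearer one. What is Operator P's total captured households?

The indifferent point is the midpoint (81+84)/2 = 82.5; districts left of it (closer to Operator P at 81) go to Operator P, those right go to Operator Q.
  Alpha at 10 (w=400) → Operator P
  Delta at 12 (w=3) → Operator P
  Eta at 27 (w=2) → Operator P
  Epsilon at 41 (w=3) → Operator P
  Theta at 44 (w=5) → Operator P
  Gamma at 57 (w=6) → Operator P
  Beta at 61 (w=200) → Operator P
  Zeta at 100 (w=50) → Operator Q
Operator P captures 619; Operator Q captures 50.

619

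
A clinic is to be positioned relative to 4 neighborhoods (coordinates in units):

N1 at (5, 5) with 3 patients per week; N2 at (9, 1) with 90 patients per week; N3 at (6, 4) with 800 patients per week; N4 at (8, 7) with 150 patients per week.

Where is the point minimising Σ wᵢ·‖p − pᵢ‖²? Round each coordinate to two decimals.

(6.54, 4.18)

The minimiser of Σwᵢ‖p−pᵢ‖² is the weighted centroid p* = (Σwᵢpᵢ)/(Σwᵢ).
Σwᵢ = 1043.
Σwᵢxᵢ = 3·5 + 90·9 + 800·6 + 150·8 = 6825.
Σwᵢyᵢ = 3·5 + 90·1 + 800·4 + 150·7 = 4355.
x* = 6825/1043 = 6.54, y* = 4355/1043 = 4.18.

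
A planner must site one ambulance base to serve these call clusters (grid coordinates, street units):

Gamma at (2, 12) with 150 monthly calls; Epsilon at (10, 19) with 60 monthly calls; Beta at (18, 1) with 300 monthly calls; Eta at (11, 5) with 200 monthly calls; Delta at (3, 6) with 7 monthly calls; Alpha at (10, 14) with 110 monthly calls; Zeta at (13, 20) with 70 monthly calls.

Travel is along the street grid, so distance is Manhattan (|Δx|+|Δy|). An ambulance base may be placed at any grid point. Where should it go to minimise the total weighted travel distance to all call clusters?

Manhattan distance separates: Σwᵢ(|x−xᵢ|+|y−yᵢ|) = Σwᵢ|x−xᵢ| + Σwᵢ|y−yᵢ|, so x and y are optimised independently as 1-D weighted medians.
Total weight W = 897; half = 448.5.
x-coordinate, sorted with cumulative weight:
  x=2 (Gamma, w=150) cum 150
  x=3 (Delta, w=7) cum 157
  x=10 (Epsilon, w=60) cum 217
  x=10 (Alpha, w=110) cum 327
  x=11 (Eta, w=200) cum 527  ← median
  x=13 (Zeta, w=70) cum 597
  x=18 (Beta, w=300) cum 897
⇒ x* = 11
y-coordinate, sorted with cumulative weight:
  y=1 (Beta, w=300) cum 300
  y=5 (Eta, w=200) cum 500  ← median
  y=6 (Delta, w=7) cum 507
  y=12 (Gamma, w=150) cum 657
  y=14 (Alpha, w=110) cum 767
  y=19 (Epsilon, w=60) cum 827
  y=20 (Zeta, w=70) cum 897
⇒ y* = 5

(11, 5)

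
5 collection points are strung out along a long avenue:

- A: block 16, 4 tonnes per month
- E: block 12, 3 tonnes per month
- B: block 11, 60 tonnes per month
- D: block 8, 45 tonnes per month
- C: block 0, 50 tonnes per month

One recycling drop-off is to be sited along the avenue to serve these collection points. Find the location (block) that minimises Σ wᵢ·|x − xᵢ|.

For a sum of weighted absolute distances on a line, the optimum is the weighted median (not the mean). Total weight W = 162; half-weight = 81.
Sort by position and accumulate weight:
  block 0 (C, w=50) → cum 50
  block 8 (D, w=45) → cum 95  ≥ 81 → median here
  block 11 (B, w=60) → cum 155
  block 12 (E, w=3) → cum 158
  block 16 (A, w=4) → cum 162
Optimal location: block 8.

x = 8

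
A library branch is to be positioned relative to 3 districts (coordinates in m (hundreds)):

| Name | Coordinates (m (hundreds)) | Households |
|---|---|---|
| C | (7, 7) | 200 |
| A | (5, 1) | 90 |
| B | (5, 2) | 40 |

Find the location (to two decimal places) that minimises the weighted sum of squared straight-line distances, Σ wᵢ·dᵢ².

The minimiser of Σwᵢ‖p−pᵢ‖² is the weighted centroid p* = (Σwᵢpᵢ)/(Σwᵢ).
Σwᵢ = 330.
Σwᵢxᵢ = 200·7 + 90·5 + 40·5 = 2050.
Σwᵢyᵢ = 200·7 + 90·1 + 40·2 = 1570.
x* = 2050/330 = 6.21, y* = 1570/330 = 4.76.

(6.21, 4.76)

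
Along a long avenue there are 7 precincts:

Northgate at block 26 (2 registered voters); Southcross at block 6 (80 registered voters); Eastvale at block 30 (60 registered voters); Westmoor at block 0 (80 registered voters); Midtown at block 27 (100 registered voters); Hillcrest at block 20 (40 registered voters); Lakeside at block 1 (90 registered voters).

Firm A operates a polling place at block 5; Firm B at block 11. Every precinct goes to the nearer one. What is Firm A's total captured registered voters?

The indifferent point is the midpoint (5+11)/2 = 8; precincts left of it (closer to Firm A at 5) go to Firm A, those right go to Firm B.
  Westmoor at 0 (w=80) → Firm A
  Lakeside at 1 (w=90) → Firm A
  Southcross at 6 (w=80) → Firm A
  Hillcrest at 20 (w=40) → Firm B
  Northgate at 26 (w=2) → Firm B
  Midtown at 27 (w=100) → Firm B
  Eastvale at 30 (w=60) → Firm B
Firm A captures 250; Firm B captures 202.

250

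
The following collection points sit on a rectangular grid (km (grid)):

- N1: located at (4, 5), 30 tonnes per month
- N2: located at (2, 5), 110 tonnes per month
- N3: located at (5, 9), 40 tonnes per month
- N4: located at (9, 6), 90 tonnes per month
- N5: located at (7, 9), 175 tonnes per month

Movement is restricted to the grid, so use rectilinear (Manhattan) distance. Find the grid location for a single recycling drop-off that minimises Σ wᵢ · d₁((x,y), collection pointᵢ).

(7, 6)

Manhattan distance separates: Σwᵢ(|x−xᵢ|+|y−yᵢ|) = Σwᵢ|x−xᵢ| + Σwᵢ|y−yᵢ|, so x and y are optimised independently as 1-D weighted medians.
Total weight W = 445; half = 222.5.
x-coordinate, sorted with cumulative weight:
  x=2 (N2, w=110) cum 110
  x=4 (N1, w=30) cum 140
  x=5 (N3, w=40) cum 180
  x=7 (N5, w=175) cum 355  ← median
  x=9 (N4, w=90) cum 445
⇒ x* = 7
y-coordinate, sorted with cumulative weight:
  y=5 (N1, w=30) cum 30
  y=5 (N2, w=110) cum 140
  y=6 (N4, w=90) cum 230  ← median
  y=9 (N3, w=40) cum 270
  y=9 (N5, w=175) cum 445
⇒ y* = 6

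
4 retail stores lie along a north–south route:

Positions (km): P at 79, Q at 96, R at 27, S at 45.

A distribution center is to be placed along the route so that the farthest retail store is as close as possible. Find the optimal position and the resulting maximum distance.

location 61.5, max distance 34.5

The 1-center on a line is the midpoint of the two extreme points: leftmost at 27, rightmost at 96.
Optimal location = (27 + 96)/2 = 61.5; maximum distance = (96 − 27)/2 = 34.5.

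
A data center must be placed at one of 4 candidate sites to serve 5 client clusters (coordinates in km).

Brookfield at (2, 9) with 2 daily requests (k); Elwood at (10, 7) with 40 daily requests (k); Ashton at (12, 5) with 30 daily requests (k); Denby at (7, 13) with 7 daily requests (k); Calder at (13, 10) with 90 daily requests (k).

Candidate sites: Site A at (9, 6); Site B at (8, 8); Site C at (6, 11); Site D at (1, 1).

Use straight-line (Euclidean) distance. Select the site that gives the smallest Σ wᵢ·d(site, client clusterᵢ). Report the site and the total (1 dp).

Total weighted distance at each candidate:
  Site A (9, 6): total = 726.7
  Site B (8, 8): total = 772.0
  Site C (6, 11): total = 1141.8
  Site D (1, 1): total = 2243.8
Minimum is at Site A with total 726.7 km.

Site A, total 726.7 km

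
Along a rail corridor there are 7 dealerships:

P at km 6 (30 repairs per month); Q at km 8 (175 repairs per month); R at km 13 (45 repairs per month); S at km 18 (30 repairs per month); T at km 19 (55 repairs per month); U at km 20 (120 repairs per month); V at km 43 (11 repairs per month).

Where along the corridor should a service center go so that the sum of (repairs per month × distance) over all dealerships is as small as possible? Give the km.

x = 13

For a sum of weighted absolute distances on a line, the optimum is the weighted median (not the mean). Total weight W = 466; half-weight = 233.
Sort by position and accumulate weight:
  km 6 (P, w=30) → cum 30
  km 8 (Q, w=175) → cum 205
  km 13 (R, w=45) → cum 250  ≥ 233 → median here
  km 18 (S, w=30) → cum 280
  km 19 (T, w=55) → cum 335
  km 20 (U, w=120) → cum 455
  km 43 (V, w=11) → cum 466
Optimal location: km 13.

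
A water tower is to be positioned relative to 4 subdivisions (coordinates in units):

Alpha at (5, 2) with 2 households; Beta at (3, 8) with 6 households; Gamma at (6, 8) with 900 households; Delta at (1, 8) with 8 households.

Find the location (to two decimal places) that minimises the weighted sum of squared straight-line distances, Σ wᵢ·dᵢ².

The minimiser of Σwᵢ‖p−pᵢ‖² is the weighted centroid p* = (Σwᵢpᵢ)/(Σwᵢ).
Σwᵢ = 916.
Σwᵢxᵢ = 2·5 + 6·3 + 900·6 + 8·1 = 5436.
Σwᵢyᵢ = 2·2 + 6·8 + 900·8 + 8·8 = 7316.
x* = 5436/916 = 5.93, y* = 7316/916 = 7.99.

(5.93, 7.99)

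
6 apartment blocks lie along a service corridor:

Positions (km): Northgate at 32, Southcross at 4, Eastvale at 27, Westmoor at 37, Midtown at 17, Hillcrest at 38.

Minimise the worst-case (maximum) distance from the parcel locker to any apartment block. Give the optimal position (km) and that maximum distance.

location 21, max distance 17

The 1-center on a line is the midpoint of the two extreme points: leftmost at 4, rightmost at 38.
Optimal location = (4 + 38)/2 = 21; maximum distance = (38 − 4)/2 = 17.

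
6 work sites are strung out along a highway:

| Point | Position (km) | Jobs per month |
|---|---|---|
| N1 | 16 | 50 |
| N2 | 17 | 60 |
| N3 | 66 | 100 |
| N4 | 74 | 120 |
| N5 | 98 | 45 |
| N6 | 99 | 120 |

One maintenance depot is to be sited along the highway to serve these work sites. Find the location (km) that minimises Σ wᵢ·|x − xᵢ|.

x = 74

For a sum of weighted absolute distances on a line, the optimum is the weighted median (not the mean). Total weight W = 495; half-weight = 247.5.
Sort by position and accumulate weight:
  km 16 (N1, w=50) → cum 50
  km 17 (N2, w=60) → cum 110
  km 66 (N3, w=100) → cum 210
  km 74 (N4, w=120) → cum 330  ≥ 247.5 → median here
  km 98 (N5, w=45) → cum 375
  km 99 (N6, w=120) → cum 495
Optimal location: km 74.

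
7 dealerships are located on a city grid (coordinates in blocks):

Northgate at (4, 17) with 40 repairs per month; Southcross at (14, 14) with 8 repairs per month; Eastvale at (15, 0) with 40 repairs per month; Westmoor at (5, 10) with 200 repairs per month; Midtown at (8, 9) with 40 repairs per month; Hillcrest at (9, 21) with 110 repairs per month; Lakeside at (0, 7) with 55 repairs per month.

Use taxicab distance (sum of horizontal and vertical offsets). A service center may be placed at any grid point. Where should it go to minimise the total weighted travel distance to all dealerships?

(5, 10)

Manhattan distance separates: Σwᵢ(|x−xᵢ|+|y−yᵢ|) = Σwᵢ|x−xᵢ| + Σwᵢ|y−yᵢ|, so x and y are optimised independently as 1-D weighted medians.
Total weight W = 493; half = 246.5.
x-coordinate, sorted with cumulative weight:
  x=0 (Lakeside, w=55) cum 55
  x=4 (Northgate, w=40) cum 95
  x=5 (Westmoor, w=200) cum 295  ← median
  x=8 (Midtown, w=40) cum 335
  x=9 (Hillcrest, w=110) cum 445
  x=14 (Southcross, w=8) cum 453
  x=15 (Eastvale, w=40) cum 493
⇒ x* = 5
y-coordinate, sorted with cumulative weight:
  y=0 (Eastvale, w=40) cum 40
  y=7 (Lakeside, w=55) cum 95
  y=9 (Midtown, w=40) cum 135
  y=10 (Westmoor, w=200) cum 335  ← median
  y=14 (Southcross, w=8) cum 343
  y=17 (Northgate, w=40) cum 383
  y=21 (Hillcrest, w=110) cum 493
⇒ y* = 10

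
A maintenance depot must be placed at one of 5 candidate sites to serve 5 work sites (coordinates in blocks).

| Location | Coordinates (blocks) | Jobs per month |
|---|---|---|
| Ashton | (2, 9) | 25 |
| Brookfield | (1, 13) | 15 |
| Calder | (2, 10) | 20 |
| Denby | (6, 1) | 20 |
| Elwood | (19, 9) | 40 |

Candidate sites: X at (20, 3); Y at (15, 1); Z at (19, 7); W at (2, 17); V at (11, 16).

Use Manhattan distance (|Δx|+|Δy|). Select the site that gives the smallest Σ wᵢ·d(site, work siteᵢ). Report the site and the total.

Z, total 1695 blocks

Total weighted distance at each candidate:
  X (20, 3): total = 2135
  Y (15, 1): total = 2015
  Z (19, 7): total = 1695
  W (2, 17): total = 1815
  V (11, 16): total = 1895
Minimum is at Z with total 1695 blocks.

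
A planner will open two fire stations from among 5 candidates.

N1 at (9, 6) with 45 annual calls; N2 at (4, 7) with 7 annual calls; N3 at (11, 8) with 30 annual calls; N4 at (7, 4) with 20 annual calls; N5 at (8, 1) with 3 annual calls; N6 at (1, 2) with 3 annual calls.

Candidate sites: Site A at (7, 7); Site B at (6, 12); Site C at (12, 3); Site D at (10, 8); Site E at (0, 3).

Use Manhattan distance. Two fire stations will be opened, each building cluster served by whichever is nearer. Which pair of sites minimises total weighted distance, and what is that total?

Evaluate every pair (each demand assigned to the nearer of the two):
  {Site A, Site D}: total = 300
  {Site D, Site E}: total = 387
  {Site C, Site D}: total = 388
  {Site A, Site E}: total = 393
  {Site A, Site C}: total = 417
  {Site A, Site B}: total = 420
  {Site B, Site D}: total = 426
  {Site C, Site E}: total = 650
  {Site B, Site C}: total = 673
  {Site B, Site E}: total = 920
Best pair: {Site A, Site D} with total 300.

{Site A, Site D}, total 300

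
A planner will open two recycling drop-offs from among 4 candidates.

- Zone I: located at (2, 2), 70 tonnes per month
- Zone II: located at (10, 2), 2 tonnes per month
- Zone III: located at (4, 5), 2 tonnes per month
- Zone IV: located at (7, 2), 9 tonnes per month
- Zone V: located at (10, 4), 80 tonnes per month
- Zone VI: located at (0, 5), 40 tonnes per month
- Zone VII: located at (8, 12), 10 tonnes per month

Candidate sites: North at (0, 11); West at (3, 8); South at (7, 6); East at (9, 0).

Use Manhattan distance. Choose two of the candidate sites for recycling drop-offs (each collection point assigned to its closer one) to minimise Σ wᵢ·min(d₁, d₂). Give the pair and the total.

{West, South}, total 1258

Evaluate every pair (each demand assigned to the nearer of the two):
  {West, South}: total = 1258
  {West, East}: total = 1270
  {North, South}: total = 1398
  {North, East}: total = 1422
  {South, East}: total = 1470
  {North, West}: total = 1824
Best pair: {West, South} with total 1258.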